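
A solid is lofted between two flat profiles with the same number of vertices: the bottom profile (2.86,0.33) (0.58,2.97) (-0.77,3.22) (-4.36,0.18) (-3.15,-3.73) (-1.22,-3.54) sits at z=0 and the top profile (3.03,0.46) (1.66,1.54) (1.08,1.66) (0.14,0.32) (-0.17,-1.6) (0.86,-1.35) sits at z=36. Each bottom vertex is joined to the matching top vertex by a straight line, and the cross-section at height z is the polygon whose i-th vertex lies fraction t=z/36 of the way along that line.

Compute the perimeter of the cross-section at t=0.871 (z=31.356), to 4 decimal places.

Cross-section at t=0.871: each vertex is (1-t)·p0[i] + t·p1[i].
  v1: (1-0.871)·(2.86,0.33) + 0.871·(3.03,0.46) = (3.0081,0.4432)
  v2: (1-0.871)·(0.58,2.97) + 0.871·(1.66,1.54) = (1.5207,1.7245)
  v3: (1-0.871)·(-0.77,3.22) + 0.871·(1.08,1.66) = (0.8414,1.8612)
  v4: (1-0.871)·(-4.36,0.18) + 0.871·(0.14,0.32) = (-0.4405,0.3019)
  v5: (1-0.871)·(-3.15,-3.73) + 0.871·(-0.17,-1.6) = (-0.5544,-1.8748)
  v6: (1-0.871)·(-1.22,-3.54) + 0.871·(0.86,-1.35) = (0.5917,-1.6325)
Perimeter = Σ |v_{i+1} − v_i|:
  edge 1→2: √(-1.4874² + 1.2812²) = 1.9631 (running 1.9631)
  edge 2→3: √(-0.6793² + 0.1368²) = 0.6930 (running 2.6561)
  edge 3→4: √(-1.2819² + -1.5593²) = 2.0186 (running 4.6747)
  edge 4→5: √(-0.1139² + -2.1767²) = 2.1797 (running 6.8543)
  edge 5→6: √(1.1461² + 0.2423²) = 1.1714 (running 8.0258)
  edge 6→1: √(2.4164² + 2.0757²) = 3.1855 (running 11.2113)
Perimeter = 11.2113

Perimeter at t=0.871: 11.2113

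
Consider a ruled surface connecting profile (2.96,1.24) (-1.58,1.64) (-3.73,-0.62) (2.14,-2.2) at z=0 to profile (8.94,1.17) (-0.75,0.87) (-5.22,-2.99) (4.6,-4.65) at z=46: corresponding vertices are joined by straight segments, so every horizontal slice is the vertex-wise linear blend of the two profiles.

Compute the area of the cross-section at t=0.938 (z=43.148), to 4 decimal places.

Area at t=0.938: 47.6335

Cross-section at t=0.938: each vertex is (1-t)·p0[i] + t·p1[i].
  v1: (1-0.938)·(2.96,1.24) + 0.938·(8.94,1.17) = (8.5692,1.1743)
  v2: (1-0.938)·(-1.58,1.64) + 0.938·(-0.75,0.87) = (-0.8015,0.9177)
  v3: (1-0.938)·(-3.73,-0.62) + 0.938·(-5.22,-2.99) = (-5.1276,-2.8431)
  v4: (1-0.938)·(2.14,-2.2) + 0.938·(4.6,-4.65) = (4.4475,-4.4981)
Shoelace sum Σ(x_i·y_{i+1} − x_{i+1}·y_i):
  i=1: 8.5692·0.9177 − -0.8015·1.1743 = +8.8055 (running +8.8055)
  i=2: -0.8015·-2.8431 − -5.1276·0.9177 = +6.9844 (running +15.7899)
  i=3: -5.1276·-4.4981 − 4.4475·-2.8431 = +35.7090 (running +51.4989)
  i=4: 4.4475·1.1743 − 8.5692·-4.4981 = +43.7682 (running +95.2671)
Area = |Σ|/2 = |95.2671|/2 = 47.6335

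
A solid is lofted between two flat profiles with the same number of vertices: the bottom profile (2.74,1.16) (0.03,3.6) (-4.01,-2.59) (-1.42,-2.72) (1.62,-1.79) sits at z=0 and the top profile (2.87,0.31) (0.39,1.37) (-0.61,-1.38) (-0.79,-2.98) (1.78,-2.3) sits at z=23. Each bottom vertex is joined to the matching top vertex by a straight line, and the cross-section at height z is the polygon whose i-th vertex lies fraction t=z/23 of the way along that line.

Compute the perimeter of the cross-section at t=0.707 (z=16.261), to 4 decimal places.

Cross-section at t=0.707: each vertex is (1-t)·p0[i] + t·p1[i].
  v1: (1-0.707)·(2.74,1.16) + 0.707·(2.87,0.31) = (2.8319,0.5591)
  v2: (1-0.707)·(0.03,3.6) + 0.707·(0.39,1.37) = (0.2845,2.0234)
  v3: (1-0.707)·(-4.01,-2.59) + 0.707·(-0.61,-1.38) = (-1.6062,-1.7345)
  v4: (1-0.707)·(-1.42,-2.72) + 0.707·(-0.79,-2.98) = (-0.9746,-2.9038)
  v5: (1-0.707)·(1.62,-1.79) + 0.707·(1.78,-2.3) = (1.7331,-2.1506)
Perimeter = Σ |v_{i+1} − v_i|:
  edge 1→2: √(-2.5474² + 1.4643²) = 2.9383 (running 2.9383)
  edge 2→3: √(-1.8907² + -3.7579²) = 4.2068 (running 7.1450)
  edge 3→4: √(0.6316² + -1.1693²) = 1.3290 (running 8.4740)
  edge 4→5: √(2.7077² + 0.7532²) = 2.8105 (running 11.2845)
  edge 5→1: √(1.0988² + 2.7096²) = 2.9239 (running 14.2085)
Perimeter = 14.2085

Perimeter at t=0.707: 14.2085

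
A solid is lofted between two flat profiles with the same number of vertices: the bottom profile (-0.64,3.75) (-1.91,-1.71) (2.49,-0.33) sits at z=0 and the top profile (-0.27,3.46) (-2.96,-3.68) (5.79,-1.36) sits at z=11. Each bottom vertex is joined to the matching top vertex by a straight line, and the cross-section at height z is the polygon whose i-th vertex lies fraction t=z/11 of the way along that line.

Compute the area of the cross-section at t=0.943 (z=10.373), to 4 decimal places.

Area at t=0.943: 26.9886

Cross-section at t=0.943: each vertex is (1-t)·p0[i] + t·p1[i].
  v1: (1-0.943)·(-0.64,3.75) + 0.943·(-0.27,3.46) = (-0.2911,3.4765)
  v2: (1-0.943)·(-1.91,-1.71) + 0.943·(-2.96,-3.68) = (-2.9002,-3.5677)
  v3: (1-0.943)·(2.49,-0.33) + 0.943·(5.79,-1.36) = (5.6019,-1.3013)
Shoelace sum Σ(x_i·y_{i+1} − x_{i+1}·y_i):
  i=1: -0.2911·-3.5677 − -2.9002·3.4765 = +11.1210 (running +11.1210)
  i=2: -2.9002·-1.3013 − 5.6019·-3.5677 = +23.7599 (running +34.8809)
  i=3: 5.6019·3.4765 − -0.2911·-1.3013 = +19.0964 (running +53.9773)
Area = |Σ|/2 = |53.9773|/2 = 26.9886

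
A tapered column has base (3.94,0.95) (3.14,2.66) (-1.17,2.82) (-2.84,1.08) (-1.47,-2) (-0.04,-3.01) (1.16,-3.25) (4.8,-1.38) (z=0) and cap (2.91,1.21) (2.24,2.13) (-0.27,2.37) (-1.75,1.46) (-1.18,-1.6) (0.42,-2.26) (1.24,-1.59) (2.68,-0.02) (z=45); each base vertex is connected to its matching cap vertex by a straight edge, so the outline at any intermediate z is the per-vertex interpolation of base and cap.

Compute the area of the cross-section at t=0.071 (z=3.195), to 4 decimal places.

Area at t=0.071: 31.2202

Cross-section at t=0.071: each vertex is (1-t)·p0[i] + t·p1[i].
  v1: (1-0.071)·(3.94,0.95) + 0.071·(2.91,1.21) = (3.8669,0.9685)
  v2: (1-0.071)·(3.14,2.66) + 0.071·(2.24,2.13) = (3.0761,2.6224)
  v3: (1-0.071)·(-1.17,2.82) + 0.071·(-0.27,2.37) = (-1.1061,2.7881)
  v4: (1-0.071)·(-2.84,1.08) + 0.071·(-1.75,1.46) = (-2.7626,1.1070)
  v5: (1-0.071)·(-1.47,-2) + 0.071·(-1.18,-1.6) = (-1.4494,-1.9716)
  v6: (1-0.071)·(-0.04,-3.01) + 0.071·(0.42,-2.26) = (-0.0073,-2.9567)
  v7: (1-0.071)·(1.16,-3.25) + 0.071·(1.24,-1.59) = (1.1657,-3.1321)
  v8: (1-0.071)·(4.8,-1.38) + 0.071·(2.68,-0.02) = (4.6495,-1.2834)
Shoelace sum Σ(x_i·y_{i+1} − x_{i+1}·y_i):
  i=1: 3.8669·2.6224 − 3.0761·0.9685 = +7.1613 (running +7.1613)
  i=2: 3.0761·2.7881 − -1.1061·2.6224 = +11.4769 (running +18.6382)
  i=3: -1.1061·1.1070 − -2.7626·2.7881 = +6.4779 (running +25.1161)
  i=4: -2.7626·-1.9716 − -1.4494·1.1070 = +7.0512 (running +32.1673)
  i=5: -1.4494·-2.9567 − -0.0073·-1.9716 = +4.2711 (running +36.4384)
  i=6: -0.0073·-3.1321 − 1.1657·-2.9567 = +3.4696 (running +39.9080)
  i=7: 1.1657·-1.2834 − 4.6495·-3.1321 = +13.0667 (running +52.9747)
  i=8: 4.6495·0.9685 − 3.8669·-1.2834 = +9.4657 (running +62.4405)
Area = |Σ|/2 = |62.4405|/2 = 31.2202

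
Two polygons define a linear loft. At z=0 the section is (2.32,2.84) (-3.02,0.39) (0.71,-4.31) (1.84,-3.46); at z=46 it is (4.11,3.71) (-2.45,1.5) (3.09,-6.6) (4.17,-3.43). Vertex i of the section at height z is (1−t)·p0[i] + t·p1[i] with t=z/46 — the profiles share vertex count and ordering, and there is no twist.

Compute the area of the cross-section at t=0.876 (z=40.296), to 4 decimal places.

Area at t=0.876: 34.3683

Cross-section at t=0.876: each vertex is (1-t)·p0[i] + t·p1[i].
  v1: (1-0.876)·(2.32,2.84) + 0.876·(4.11,3.71) = (3.8880,3.6021)
  v2: (1-0.876)·(-3.02,0.39) + 0.876·(-2.45,1.5) = (-2.5207,1.3624)
  v3: (1-0.876)·(0.71,-4.31) + 0.876·(3.09,-6.6) = (2.7949,-6.3160)
  v4: (1-0.876)·(1.84,-3.46) + 0.876·(4.17,-3.43) = (3.8811,-3.4337)
Shoelace sum Σ(x_i·y_{i+1} − x_{i+1}·y_i):
  i=1: 3.8880·1.3624 − -2.5207·3.6021 = +14.3767 (running +14.3767)
  i=2: -2.5207·-6.3160 − 2.7949·1.3624 = +12.1131 (running +26.4898)
  i=3: 2.7949·-3.4337 − 3.8811·-6.3160 = +14.9162 (running +41.4060)
  i=4: 3.8811·3.6021 − 3.8880·-3.4337 = +27.3306 (running +68.7366)
Area = |Σ|/2 = |68.7366|/2 = 34.3683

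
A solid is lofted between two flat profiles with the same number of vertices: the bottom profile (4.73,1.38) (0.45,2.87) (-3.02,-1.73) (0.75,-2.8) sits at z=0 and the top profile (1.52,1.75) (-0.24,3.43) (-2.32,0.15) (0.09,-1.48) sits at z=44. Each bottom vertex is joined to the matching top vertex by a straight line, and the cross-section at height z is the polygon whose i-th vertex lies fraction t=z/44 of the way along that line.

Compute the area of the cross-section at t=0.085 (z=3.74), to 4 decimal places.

Area at t=0.085: 21.2405

Cross-section at t=0.085: each vertex is (1-t)·p0[i] + t·p1[i].
  v1: (1-0.085)·(4.73,1.38) + 0.085·(1.52,1.75) = (4.4572,1.4114)
  v2: (1-0.085)·(0.45,2.87) + 0.085·(-0.24,3.43) = (0.3913,2.9176)
  v3: (1-0.085)·(-3.02,-1.73) + 0.085·(-2.32,0.15) = (-2.9605,-1.5702)
  v4: (1-0.085)·(0.75,-2.8) + 0.085·(0.09,-1.48) = (0.6939,-2.6878)
Shoelace sum Σ(x_i·y_{i+1} − x_{i+1}·y_i):
  i=1: 4.4572·2.9176 − 0.3913·1.4114 = +12.4518 (running +12.4518)
  i=2: 0.3913·-1.5702 − -2.9605·2.9176 = +8.0231 (running +20.4749)
  i=3: -2.9605·-2.6878 − 0.6939·-1.5702 = +9.0468 (running +29.5217)
  i=4: 0.6939·1.4114 − 4.4572·-2.6878 = +12.9593 (running +42.4810)
Area = |Σ|/2 = |42.4810|/2 = 21.2405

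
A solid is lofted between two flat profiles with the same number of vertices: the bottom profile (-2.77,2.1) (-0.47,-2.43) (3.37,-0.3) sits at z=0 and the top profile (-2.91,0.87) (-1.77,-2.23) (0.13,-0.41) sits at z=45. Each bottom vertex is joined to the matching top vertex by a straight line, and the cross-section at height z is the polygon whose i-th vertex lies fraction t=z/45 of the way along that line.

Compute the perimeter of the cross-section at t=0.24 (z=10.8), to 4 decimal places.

Cross-section at t=0.24: each vertex is (1-t)·p0[i] + t·p1[i].
  v1: (1-0.24)·(-2.77,2.1) + 0.24·(-2.91,0.87) = (-2.8036,1.8048)
  v2: (1-0.24)·(-0.47,-2.43) + 0.24·(-1.77,-2.23) = (-0.7820,-2.3820)
  v3: (1-0.24)·(3.37,-0.3) + 0.24·(0.13,-0.41) = (2.5924,-0.3264)
Perimeter = Σ |v_{i+1} − v_i|:
  edge 1→2: √(2.0216² + -4.1868²) = 4.6493 (running 4.6493)
  edge 2→3: √(3.3744² + 2.0556²) = 3.9512 (running 8.6005)
  edge 3→1: √(-5.3960² + 2.1312²) = 5.8016 (running 14.4022)
Perimeter = 14.4022

Perimeter at t=0.24: 14.4022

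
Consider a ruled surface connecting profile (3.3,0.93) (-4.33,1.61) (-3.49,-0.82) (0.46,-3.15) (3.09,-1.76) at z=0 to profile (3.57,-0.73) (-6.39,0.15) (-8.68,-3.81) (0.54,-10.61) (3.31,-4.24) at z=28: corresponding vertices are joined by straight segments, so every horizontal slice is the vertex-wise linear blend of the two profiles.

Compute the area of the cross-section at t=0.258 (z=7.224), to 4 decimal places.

Cross-section at t=0.258: each vertex is (1-t)·p0[i] + t·p1[i].
  v1: (1-0.258)·(3.3,0.93) + 0.258·(3.57,-0.73) = (3.3697,0.5017)
  v2: (1-0.258)·(-4.33,1.61) + 0.258·(-6.39,0.15) = (-4.8615,1.2333)
  v3: (1-0.258)·(-3.49,-0.82) + 0.258·(-8.68,-3.81) = (-4.8290,-1.5914)
  v4: (1-0.258)·(0.46,-3.15) + 0.258·(0.54,-10.61) = (0.4806,-5.0747)
  v5: (1-0.258)·(3.09,-1.76) + 0.258·(3.31,-4.24) = (3.1468,-2.3998)
Shoelace sum Σ(x_i·y_{i+1} − x_{i+1}·y_i):
  i=1: 3.3697·1.2333 − -4.8615·0.5017 = +6.5950 (running +6.5950)
  i=2: -4.8615·-1.5914 − -4.8290·1.2333 = +13.6924 (running +20.2874)
  i=3: -4.8290·-5.0747 − 0.4806·-1.5914 = +25.2706 (running +45.5580)
  i=4: 0.4806·-2.3998 − 3.1468·-5.0747 = +14.8153 (running +60.3733)
  i=5: 3.1468·0.5017 − 3.3697·-2.3998 = +9.6654 (running +70.0388)
Area = |Σ|/2 = |70.0388|/2 = 35.0194

Area at t=0.258: 35.0194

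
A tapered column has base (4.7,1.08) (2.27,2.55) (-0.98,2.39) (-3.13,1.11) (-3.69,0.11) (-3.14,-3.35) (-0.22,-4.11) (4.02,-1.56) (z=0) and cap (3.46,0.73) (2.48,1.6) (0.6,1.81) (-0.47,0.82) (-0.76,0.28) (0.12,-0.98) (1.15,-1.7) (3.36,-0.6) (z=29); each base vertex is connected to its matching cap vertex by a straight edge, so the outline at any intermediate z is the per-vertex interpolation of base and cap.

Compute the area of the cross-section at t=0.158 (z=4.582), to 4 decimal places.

Area at t=0.158: 34.3563

Cross-section at t=0.158: each vertex is (1-t)·p0[i] + t·p1[i].
  v1: (1-0.158)·(4.7,1.08) + 0.158·(3.46,0.73) = (4.5041,1.0247)
  v2: (1-0.158)·(2.27,2.55) + 0.158·(2.48,1.6) = (2.3032,2.3999)
  v3: (1-0.158)·(-0.98,2.39) + 0.158·(0.6,1.81) = (-0.7304,2.2984)
  v4: (1-0.158)·(-3.13,1.11) + 0.158·(-0.47,0.82) = (-2.7097,1.0642)
  v5: (1-0.158)·(-3.69,0.11) + 0.158·(-0.76,0.28) = (-3.2271,0.1369)
  v6: (1-0.158)·(-3.14,-3.35) + 0.158·(0.12,-0.98) = (-2.6249,-2.9755)
  v7: (1-0.158)·(-0.22,-4.11) + 0.158·(1.15,-1.7) = (-0.0035,-3.7292)
  v8: (1-0.158)·(4.02,-1.56) + 0.158·(3.36,-0.6) = (3.9157,-1.4083)
Shoelace sum Σ(x_i·y_{i+1} − x_{i+1}·y_i):
  i=1: 4.5041·2.3999 − 2.3032·1.0247 = +8.4493 (running +8.4493)
  i=2: 2.3032·2.2984 − -0.7304·2.3999 = +7.0463 (running +15.4956)
  i=3: -0.7304·1.0642 − -2.7097·2.2984 = +5.4507 (running +20.9463)
  i=4: -2.7097·0.1369 − -3.2271·1.0642 = +3.0633 (running +24.0096)
  i=5: -3.2271·-2.9755 − -2.6249·0.1369 = +9.9615 (running +33.9711)
  i=6: -2.6249·-3.7292 − -0.0035·-2.9755 = +9.7784 (running +43.7495)
  i=7: -0.0035·-1.4083 − 3.9157·-3.7292 = +14.6076 (running +58.3570)
  i=8: 3.9157·1.0247 − 4.5041·-1.4083 = +10.3556 (running +68.7127)
Area = |Σ|/2 = |68.7127|/2 = 34.3563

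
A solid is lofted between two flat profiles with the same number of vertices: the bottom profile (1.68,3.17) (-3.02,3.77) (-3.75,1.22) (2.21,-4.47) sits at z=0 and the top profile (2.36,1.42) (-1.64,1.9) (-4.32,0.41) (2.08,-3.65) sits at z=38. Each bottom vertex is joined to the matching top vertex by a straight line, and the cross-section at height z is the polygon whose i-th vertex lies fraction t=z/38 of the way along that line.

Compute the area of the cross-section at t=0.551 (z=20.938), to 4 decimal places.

Cross-section at t=0.551: each vertex is (1-t)·p0[i] + t·p1[i].
  v1: (1-0.551)·(1.68,3.17) + 0.551·(2.36,1.42) = (2.0547,2.2057)
  v2: (1-0.551)·(-3.02,3.77) + 0.551·(-1.64,1.9) = (-2.2596,2.7396)
  v3: (1-0.551)·(-3.75,1.22) + 0.551·(-4.32,0.41) = (-4.0641,0.7737)
  v4: (1-0.551)·(2.21,-4.47) + 0.551·(2.08,-3.65) = (2.1384,-4.0182)
Shoelace sum Σ(x_i·y_{i+1} − x_{i+1}·y_i):
  i=1: 2.0547·2.7396 − -2.2596·2.2057 = +10.6132 (running +10.6132)
  i=2: -2.2596·0.7737 − -4.0641·2.7396 = +9.3858 (running +19.9990)
  i=3: -4.0641·-4.0182 − 2.1384·0.7737 = +14.6757 (running +34.6748)
  i=4: 2.1384·2.2057 − 2.0547·-4.0182 = +12.9728 (running +47.6475)
Area = |Σ|/2 = |47.6475|/2 = 23.8238

Area at t=0.551: 23.8238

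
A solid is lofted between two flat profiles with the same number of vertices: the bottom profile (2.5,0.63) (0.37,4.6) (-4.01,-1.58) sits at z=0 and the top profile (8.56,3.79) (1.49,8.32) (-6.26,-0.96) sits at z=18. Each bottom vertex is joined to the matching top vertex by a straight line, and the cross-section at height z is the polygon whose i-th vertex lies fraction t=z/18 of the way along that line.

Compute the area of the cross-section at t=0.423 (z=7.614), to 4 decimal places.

Cross-section at t=0.423: each vertex is (1-t)·p0[i] + t·p1[i].
  v1: (1-0.423)·(2.5,0.63) + 0.423·(8.56,3.79) = (5.0634,1.9667)
  v2: (1-0.423)·(0.37,4.6) + 0.423·(1.49,8.32) = (0.8438,6.1736)
  v3: (1-0.423)·(-4.01,-1.58) + 0.423·(-6.26,-0.96) = (-4.9618,-1.3177)
Shoelace sum Σ(x_i·y_{i+1} − x_{i+1}·y_i):
  i=1: 5.0634·6.1736 − 0.8438·1.9667 = +29.5997 (running +29.5997)
  i=2: 0.8438·-1.3177 − -4.9618·6.1736 = +29.5198 (running +59.1195)
  i=3: -4.9618·1.9667 − 5.0634·-1.3177 = -3.0860 (running +56.0335)
Area = |Σ|/2 = |56.0335|/2 = 28.0168

Area at t=0.423: 28.0168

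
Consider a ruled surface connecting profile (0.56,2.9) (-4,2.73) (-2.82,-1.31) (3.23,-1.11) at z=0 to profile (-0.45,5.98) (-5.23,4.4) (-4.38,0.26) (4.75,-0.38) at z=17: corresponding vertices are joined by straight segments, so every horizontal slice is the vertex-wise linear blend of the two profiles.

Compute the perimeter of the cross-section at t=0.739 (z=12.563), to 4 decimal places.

Perimeter at t=0.739: 24.7549

Cross-section at t=0.739: each vertex is (1-t)·p0[i] + t·p1[i].
  v1: (1-0.739)·(0.56,2.9) + 0.739·(-0.45,5.98) = (-0.1864,5.1761)
  v2: (1-0.739)·(-4,2.73) + 0.739·(-5.23,4.4) = (-4.9090,3.9641)
  v3: (1-0.739)·(-2.82,-1.31) + 0.739·(-4.38,0.26) = (-3.9728,-0.1498)
  v4: (1-0.739)·(3.23,-1.11) + 0.739·(4.75,-0.38) = (4.3533,-0.5705)
Perimeter = Σ |v_{i+1} − v_i|:
  edge 1→2: √(-4.7226² + -1.2120²) = 4.8756 (running 4.8756)
  edge 2→3: √(0.9361² + -4.1139²) = 4.2191 (running 9.0947)
  edge 3→4: √(8.3261² + -0.4208²) = 8.3367 (running 17.4314)
  edge 4→1: √(-4.5397² + 5.7466²) = 7.3234 (running 24.7549)
Perimeter = 24.7549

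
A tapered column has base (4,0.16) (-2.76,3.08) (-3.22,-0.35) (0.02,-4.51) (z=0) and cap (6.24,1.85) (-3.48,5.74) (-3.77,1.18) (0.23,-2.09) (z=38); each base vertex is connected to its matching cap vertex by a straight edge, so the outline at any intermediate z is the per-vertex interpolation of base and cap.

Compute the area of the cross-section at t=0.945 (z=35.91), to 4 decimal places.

Cross-section at t=0.945: each vertex is (1-t)·p0[i] + t·p1[i].
  v1: (1-0.945)·(4,0.16) + 0.945·(6.24,1.85) = (6.1168,1.7571)
  v2: (1-0.945)·(-2.76,3.08) + 0.945·(-3.48,5.74) = (-3.4404,5.5937)
  v3: (1-0.945)·(-3.22,-0.35) + 0.945·(-3.77,1.18) = (-3.7397,1.0958)
  v4: (1-0.945)·(0.02,-4.51) + 0.945·(0.23,-2.09) = (0.2184,-2.2231)
Shoelace sum Σ(x_i·y_{i+1} − x_{i+1}·y_i):
  i=1: 6.1168·5.5937 − -3.4404·1.7571 = +40.2605 (running +40.2605)
  i=2: -3.4404·1.0958 − -3.7397·5.5937 = +17.1489 (running +57.4094)
  i=3: -3.7397·-2.2231 − 0.2184·1.0958 = +8.0744 (running +65.4838)
  i=4: 0.2184·1.7571 − 6.1168·-2.2231 = +13.9821 (running +79.4659)
Area = |Σ|/2 = |79.4659|/2 = 39.7330

Area at t=0.945: 39.7330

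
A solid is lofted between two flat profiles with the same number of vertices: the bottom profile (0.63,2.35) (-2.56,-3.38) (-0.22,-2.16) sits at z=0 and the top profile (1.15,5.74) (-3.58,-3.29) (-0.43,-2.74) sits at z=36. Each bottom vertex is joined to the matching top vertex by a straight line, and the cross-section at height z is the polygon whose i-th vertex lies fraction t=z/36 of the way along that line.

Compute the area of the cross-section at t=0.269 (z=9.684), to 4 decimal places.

Area at t=0.269: 6.5899

Cross-section at t=0.269: each vertex is (1-t)·p0[i] + t·p1[i].
  v1: (1-0.269)·(0.63,2.35) + 0.269·(1.15,5.74) = (0.7699,3.2619)
  v2: (1-0.269)·(-2.56,-3.38) + 0.269·(-3.58,-3.29) = (-2.8344,-3.3558)
  v3: (1-0.269)·(-0.22,-2.16) + 0.269·(-0.43,-2.74) = (-0.2765,-2.3160)
Shoelace sum Σ(x_i·y_{i+1} − x_{i+1}·y_i):
  i=1: 0.7699·-3.3558 − -2.8344·3.2619 = +6.6619 (running +6.6619)
  i=2: -2.8344·-2.3160 − -0.2765·-3.3558 = +5.6366 (running +12.2986)
  i=3: -0.2765·3.2619 − 0.7699·-2.3160 = +0.8812 (running +13.1797)
Area = |Σ|/2 = |13.1797|/2 = 6.5899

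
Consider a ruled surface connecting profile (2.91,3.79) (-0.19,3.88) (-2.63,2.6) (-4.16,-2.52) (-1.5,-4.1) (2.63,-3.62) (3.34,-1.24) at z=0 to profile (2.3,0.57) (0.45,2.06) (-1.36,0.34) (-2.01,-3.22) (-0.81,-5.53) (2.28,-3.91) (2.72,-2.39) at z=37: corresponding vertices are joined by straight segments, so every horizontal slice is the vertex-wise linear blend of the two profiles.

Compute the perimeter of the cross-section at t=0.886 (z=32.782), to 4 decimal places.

Cross-section at t=0.886: each vertex is (1-t)·p0[i] + t·p1[i].
  v1: (1-0.886)·(2.91,3.79) + 0.886·(2.3,0.57) = (2.3695,0.9371)
  v2: (1-0.886)·(-0.19,3.88) + 0.886·(0.45,2.06) = (0.3770,2.2675)
  v3: (1-0.886)·(-2.63,2.6) + 0.886·(-1.36,0.34) = (-1.5048,0.5976)
  v4: (1-0.886)·(-4.16,-2.52) + 0.886·(-2.01,-3.22) = (-2.2551,-3.1402)
  v5: (1-0.886)·(-1.5,-4.1) + 0.886·(-0.81,-5.53) = (-0.8887,-5.3670)
  v6: (1-0.886)·(2.63,-3.62) + 0.886·(2.28,-3.91) = (2.3199,-3.8769)
  v7: (1-0.886)·(3.34,-1.24) + 0.886·(2.72,-2.39) = (2.7907,-2.2589)
Perimeter = Σ |v_{i+1} − v_i|:
  edge 1→2: √(-1.9925² + 1.3304²) = 2.3958 (running 2.3958)
  edge 2→3: √(-1.8818² + -1.6698²) = 2.5159 (running 4.9117)
  edge 3→4: √(-0.7503² + -3.7378²) = 3.8124 (running 8.7241)
  edge 4→5: √(1.3664² + -2.2268²) = 2.6126 (running 11.3367)
  edge 5→6: √(3.2086² + 1.4900²) = 3.5377 (running 14.8744)
  edge 6→7: √(0.4708² + 1.6180²) = 1.6851 (running 16.5595)
  edge 7→1: √(-0.4211² + 3.1960²) = 3.2236 (running 19.7831)
Perimeter = 19.7831

Perimeter at t=0.886: 19.7831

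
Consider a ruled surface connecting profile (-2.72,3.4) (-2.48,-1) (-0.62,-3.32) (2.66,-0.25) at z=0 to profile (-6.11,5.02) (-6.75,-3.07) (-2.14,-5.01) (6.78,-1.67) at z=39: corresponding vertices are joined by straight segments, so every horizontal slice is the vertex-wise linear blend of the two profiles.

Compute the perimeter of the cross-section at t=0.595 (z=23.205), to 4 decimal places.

Cross-section at t=0.595: each vertex is (1-t)·p0[i] + t·p1[i].
  v1: (1-0.595)·(-2.72,3.4) + 0.595·(-6.11,5.02) = (-4.7370,4.3639)
  v2: (1-0.595)·(-2.48,-1) + 0.595·(-6.75,-3.07) = (-5.0206,-2.2317)
  v3: (1-0.595)·(-0.62,-3.32) + 0.595·(-2.14,-5.01) = (-1.5244,-4.3255)
  v4: (1-0.595)·(2.66,-0.25) + 0.595·(6.78,-1.67) = (5.1114,-1.0949)
Perimeter = Σ |v_{i+1} − v_i|:
  edge 1→2: √(-0.2836² + -6.5955²) = 6.6016 (running 6.6016)
  edge 2→3: √(3.4962² + -2.0939²) = 4.0753 (running 10.6770)
  edge 3→4: √(6.6358² + 3.2306²) = 7.3804 (running 18.0574)
  edge 4→1: √(-9.8484² + 5.4588²) = 11.2601 (running 29.3175)
Perimeter = 29.3175

Perimeter at t=0.595: 29.3175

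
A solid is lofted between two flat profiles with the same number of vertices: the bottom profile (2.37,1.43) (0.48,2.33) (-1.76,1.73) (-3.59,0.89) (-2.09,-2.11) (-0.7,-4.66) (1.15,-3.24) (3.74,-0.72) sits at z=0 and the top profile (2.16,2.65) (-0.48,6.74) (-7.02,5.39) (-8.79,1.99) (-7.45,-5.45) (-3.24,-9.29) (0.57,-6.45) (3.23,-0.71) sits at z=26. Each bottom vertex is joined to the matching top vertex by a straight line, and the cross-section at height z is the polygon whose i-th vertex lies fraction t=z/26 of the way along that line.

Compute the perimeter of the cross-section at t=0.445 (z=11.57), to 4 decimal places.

Perimeter at t=0.445: 30.5292

Cross-section at t=0.445: each vertex is (1-t)·p0[i] + t·p1[i].
  v1: (1-0.445)·(2.37,1.43) + 0.445·(2.16,2.65) = (2.2766,1.9729)
  v2: (1-0.445)·(0.48,2.33) + 0.445·(-0.48,6.74) = (0.0528,4.2925)
  v3: (1-0.445)·(-1.76,1.73) + 0.445·(-7.02,5.39) = (-4.1007,3.3587)
  v4: (1-0.445)·(-3.59,0.89) + 0.445·(-8.79,1.99) = (-5.9040,1.3795)
  v5: (1-0.445)·(-2.09,-2.11) + 0.445·(-7.45,-5.45) = (-4.4752,-3.5963)
  v6: (1-0.445)·(-0.7,-4.66) + 0.445·(-3.24,-9.29) = (-1.8303,-6.7203)
  v7: (1-0.445)·(1.15,-3.24) + 0.445·(0.57,-6.45) = (0.8919,-4.6684)
  v8: (1-0.445)·(3.74,-0.72) + 0.445·(3.23,-0.71) = (3.5130,-0.7155)
Perimeter = Σ |v_{i+1} − v_i|:
  edge 1→2: √(-2.2238² + 2.3196²) = 3.2133 (running 3.2133)
  edge 2→3: √(-4.1535² + -0.9338²) = 4.2572 (running 7.4705)
  edge 3→4: √(-1.8033² + -1.9792²) = 2.6775 (running 10.1480)
  edge 4→5: √(1.4288² + -4.9758²) = 5.1769 (running 15.3249)
  edge 5→6: √(2.6449² + -3.1240²) = 4.0933 (running 19.4182)
  edge 6→7: √(2.7222² + 2.0519²) = 3.4089 (running 22.8271)
  edge 7→8: √(2.6212² + 3.9529²) = 4.7430 (running 27.5701)
  edge 8→1: √(-1.2365² + 2.6884²) = 2.9592 (running 30.5292)
Perimeter = 30.5292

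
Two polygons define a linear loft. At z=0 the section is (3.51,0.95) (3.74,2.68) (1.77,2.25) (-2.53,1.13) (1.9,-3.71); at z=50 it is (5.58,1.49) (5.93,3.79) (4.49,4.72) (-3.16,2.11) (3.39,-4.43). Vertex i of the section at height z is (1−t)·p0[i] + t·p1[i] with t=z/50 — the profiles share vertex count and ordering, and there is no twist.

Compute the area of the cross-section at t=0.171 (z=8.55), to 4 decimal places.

Cross-section at t=0.171: each vertex is (1-t)·p0[i] + t·p1[i].
  v1: (1-0.171)·(3.51,0.95) + 0.171·(5.58,1.49) = (3.8640,1.0423)
  v2: (1-0.171)·(3.74,2.68) + 0.171·(5.93,3.79) = (4.1145,2.8698)
  v3: (1-0.171)·(1.77,2.25) + 0.171·(4.49,4.72) = (2.2351,2.6724)
  v4: (1-0.171)·(-2.53,1.13) + 0.171·(-3.16,2.11) = (-2.6377,1.2976)
  v5: (1-0.171)·(1.9,-3.71) + 0.171·(3.39,-4.43) = (2.1548,-3.8331)
Shoelace sum Σ(x_i·y_{i+1} − x_{i+1}·y_i):
  i=1: 3.8640·2.8698 − 4.1145·1.0423 = +6.8002 (running +6.8002)
  i=2: 4.1145·2.6724 − 2.2351·2.8698 = +4.5811 (running +11.3812)
  i=3: 2.2351·1.2976 − -2.6377·2.6724 = +9.9492 (running +21.3305)
  i=4: -2.6377·-3.8331 − 2.1548·1.2976 = +7.3147 (running +28.6452)
  i=5: 2.1548·1.0423 − 3.8640·-3.8331 = +17.0571 (running +45.7023)
Area = |Σ|/2 = |45.7023|/2 = 22.8511

Area at t=0.171: 22.8511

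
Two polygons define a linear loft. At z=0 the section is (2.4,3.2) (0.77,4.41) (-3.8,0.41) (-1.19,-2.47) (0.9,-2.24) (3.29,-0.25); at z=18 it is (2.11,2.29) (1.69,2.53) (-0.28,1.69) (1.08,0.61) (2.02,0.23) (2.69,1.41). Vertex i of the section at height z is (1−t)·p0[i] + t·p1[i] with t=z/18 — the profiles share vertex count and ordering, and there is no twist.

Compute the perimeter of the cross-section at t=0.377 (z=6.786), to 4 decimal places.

Cross-section at t=0.377: each vertex is (1-t)·p0[i] + t·p1[i].
  v1: (1-0.377)·(2.4,3.2) + 0.377·(2.11,2.29) = (2.2907,2.8569)
  v2: (1-0.377)·(0.77,4.41) + 0.377·(1.69,2.53) = (1.1168,3.7012)
  v3: (1-0.377)·(-3.8,0.41) + 0.377·(-0.28,1.69) = (-2.4730,0.8926)
  v4: (1-0.377)·(-1.19,-2.47) + 0.377·(1.08,0.61) = (-0.3342,-1.3088)
  v5: (1-0.377)·(0.9,-2.24) + 0.377·(2.02,0.23) = (1.3222,-1.3088)
  v6: (1-0.377)·(3.29,-0.25) + 0.377·(2.69,1.41) = (3.0638,0.3758)
Perimeter = Σ |v_{i+1} − v_i|:
  edge 1→2: √(-1.1738² + 0.8443²) = 1.4459 (running 1.4459)
  edge 2→3: √(-3.5898² + -2.8087²) = 4.5580 (running 6.0039)
  edge 3→4: √(2.1387² + -2.2014²) = 3.0693 (running 9.0732)
  edge 4→5: √(1.6564² + 0.0000²) = 1.6565 (running 10.7297)
  edge 5→6: √(1.7416² + 1.6846²) = 2.4230 (running 13.1527)
  edge 6→1: √(-0.7731² + 2.4811²) = 2.5988 (running 15.7514)
Perimeter = 15.7514

Perimeter at t=0.377: 15.7514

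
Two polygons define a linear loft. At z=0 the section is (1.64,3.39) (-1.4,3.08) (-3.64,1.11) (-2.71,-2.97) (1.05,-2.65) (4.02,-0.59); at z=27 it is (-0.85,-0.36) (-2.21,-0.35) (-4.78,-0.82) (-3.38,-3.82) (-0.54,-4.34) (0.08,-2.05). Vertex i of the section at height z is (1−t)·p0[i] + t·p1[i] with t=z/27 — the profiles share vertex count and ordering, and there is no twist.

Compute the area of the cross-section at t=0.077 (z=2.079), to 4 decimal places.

Area at t=0.077: 32.1963

Cross-section at t=0.077: each vertex is (1-t)·p0[i] + t·p1[i].
  v1: (1-0.077)·(1.64,3.39) + 0.077·(-0.85,-0.36) = (1.4483,3.1013)
  v2: (1-0.077)·(-1.4,3.08) + 0.077·(-2.21,-0.35) = (-1.4624,2.8159)
  v3: (1-0.077)·(-3.64,1.11) + 0.077·(-4.78,-0.82) = (-3.7278,0.9614)
  v4: (1-0.077)·(-2.71,-2.97) + 0.077·(-3.38,-3.82) = (-2.7616,-3.0355)
  v5: (1-0.077)·(1.05,-2.65) + 0.077·(-0.54,-4.34) = (0.9276,-2.7801)
  v6: (1-0.077)·(4.02,-0.59) + 0.077·(0.08,-2.05) = (3.7166,-0.7024)
Shoelace sum Σ(x_i·y_{i+1} − x_{i+1}·y_i):
  i=1: 1.4483·2.8159 − -1.4624·3.1013 = +8.6133 (running +8.6133)
  i=2: -1.4624·0.9614 − -3.7278·2.8159 = +9.0911 (running +17.7045)
  i=3: -3.7278·-3.0355 − -2.7616·0.9614 = +13.9705 (running +31.6749)
  i=4: -2.7616·-2.7801 − 0.9276·-3.0355 = +10.4932 (running +42.1681)
  i=5: 0.9276·-0.7024 − 3.7166·-2.7801 = +9.6811 (running +51.8492)
  i=6: 3.7166·3.1013 − 1.4483·-0.7024 = +12.5435 (running +64.3927)
Area = |Σ|/2 = |64.3927|/2 = 32.1963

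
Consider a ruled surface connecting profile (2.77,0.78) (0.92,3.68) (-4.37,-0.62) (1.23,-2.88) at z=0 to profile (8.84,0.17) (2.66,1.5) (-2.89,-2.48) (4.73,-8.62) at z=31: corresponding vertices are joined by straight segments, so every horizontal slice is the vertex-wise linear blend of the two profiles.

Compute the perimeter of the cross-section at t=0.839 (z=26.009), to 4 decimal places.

Perimeter at t=0.839: 30.4577

Cross-section at t=0.839: each vertex is (1-t)·p0[i] + t·p1[i].
  v1: (1-0.839)·(2.77,0.78) + 0.839·(8.84,0.17) = (7.8627,0.2682)
  v2: (1-0.839)·(0.92,3.68) + 0.839·(2.66,1.5) = (2.3799,1.8510)
  v3: (1-0.839)·(-4.37,-0.62) + 0.839·(-2.89,-2.48) = (-3.1283,-2.1805)
  v4: (1-0.839)·(1.23,-2.88) + 0.839·(4.73,-8.62) = (4.1665,-7.6959)
Perimeter = Σ |v_{i+1} − v_i|:
  edge 1→2: √(-5.4829² + 1.5828²) = 5.7068 (running 5.7068)
  edge 2→3: √(-5.5081² + -4.0315²) = 6.8259 (running 12.5326)
  edge 3→4: √(7.2948² + -5.5153²) = 9.1451 (running 21.6777)
  edge 4→1: √(3.6962² + 7.9641²) = 8.7800 (running 30.4577)
Perimeter = 30.4577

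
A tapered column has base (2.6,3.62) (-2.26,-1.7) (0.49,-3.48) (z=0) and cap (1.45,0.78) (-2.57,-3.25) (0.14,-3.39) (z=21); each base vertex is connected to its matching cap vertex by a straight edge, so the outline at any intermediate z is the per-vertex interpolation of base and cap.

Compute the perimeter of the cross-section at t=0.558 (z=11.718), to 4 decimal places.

Cross-section at t=0.558: each vertex is (1-t)·p0[i] + t·p1[i].
  v1: (1-0.558)·(2.6,3.62) + 0.558·(1.45,0.78) = (1.9583,2.0353)
  v2: (1-0.558)·(-2.26,-1.7) + 0.558·(-2.57,-3.25) = (-2.4330,-2.5649)
  v3: (1-0.558)·(0.49,-3.48) + 0.558·(0.14,-3.39) = (0.2947,-3.4298)
Perimeter = Σ |v_{i+1} − v_i|:
  edge 1→2: √(-4.3913² + -4.6002²) = 6.3596 (running 6.3596)
  edge 2→3: √(2.7277² + -0.8649²) = 2.8615 (running 9.2212)
  edge 3→1: √(1.6636² + 5.4651²) = 5.7127 (running 14.9338)
Perimeter = 14.9338

Perimeter at t=0.558: 14.9338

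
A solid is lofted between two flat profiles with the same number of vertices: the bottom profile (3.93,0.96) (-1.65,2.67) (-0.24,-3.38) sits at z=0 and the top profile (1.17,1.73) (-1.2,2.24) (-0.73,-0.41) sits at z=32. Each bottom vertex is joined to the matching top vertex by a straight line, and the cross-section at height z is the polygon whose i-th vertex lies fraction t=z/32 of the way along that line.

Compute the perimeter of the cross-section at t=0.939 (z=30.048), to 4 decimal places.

Cross-section at t=0.939: each vertex is (1-t)·p0[i] + t·p1[i].
  v1: (1-0.939)·(3.93,0.96) + 0.939·(1.17,1.73) = (1.3384,1.6830)
  v2: (1-0.939)·(-1.65,2.67) + 0.939·(-1.2,2.24) = (-1.2274,2.2662)
  v3: (1-0.939)·(-0.24,-3.38) + 0.939·(-0.73,-0.41) = (-0.7001,-0.5912)
Perimeter = Σ |v_{i+1} − v_i|:
  edge 1→2: √(-2.5658² + 0.5832²) = 2.6313 (running 2.6313)
  edge 2→3: √(0.5273² + -2.8574²) = 2.9057 (running 5.5369)
  edge 3→1: √(2.0385² + 2.2742²) = 3.0541 (running 8.5910)
Perimeter = 8.5910

Perimeter at t=0.939: 8.5910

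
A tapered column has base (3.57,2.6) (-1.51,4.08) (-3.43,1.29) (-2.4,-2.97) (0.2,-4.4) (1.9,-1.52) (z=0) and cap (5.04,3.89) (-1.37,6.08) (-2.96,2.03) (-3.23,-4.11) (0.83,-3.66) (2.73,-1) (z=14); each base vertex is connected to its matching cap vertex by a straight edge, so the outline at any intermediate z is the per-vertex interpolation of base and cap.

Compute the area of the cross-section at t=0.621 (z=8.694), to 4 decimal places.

Cross-section at t=0.621: each vertex is (1-t)·p0[i] + t·p1[i].
  v1: (1-0.621)·(3.57,2.6) + 0.621·(5.04,3.89) = (4.4829,3.4011)
  v2: (1-0.621)·(-1.51,4.08) + 0.621·(-1.37,6.08) = (-1.4231,5.3220)
  v3: (1-0.621)·(-3.43,1.29) + 0.621·(-2.96,2.03) = (-3.1381,1.7495)
  v4: (1-0.621)·(-2.4,-2.97) + 0.621·(-3.23,-4.11) = (-2.9154,-3.6779)
  v5: (1-0.621)·(0.2,-4.4) + 0.621·(0.83,-3.66) = (0.5912,-3.9405)
  v6: (1-0.621)·(1.9,-1.52) + 0.621·(2.73,-1) = (2.4154,-1.1971)
Shoelace sum Σ(x_i·y_{i+1} − x_{i+1}·y_i):
  i=1: 4.4829·5.3220 − -1.4231·3.4011 = +28.6978 (running +28.6978)
  i=2: -1.4231·1.7495 − -3.1381·5.3220 = +14.2114 (running +42.9092)
  i=3: -3.1381·-3.6779 − -2.9154·1.7495 = +16.6425 (running +59.5517)
  i=4: -2.9154·-3.9405 − 0.5912·-3.6779 = +13.6626 (running +73.2144)
  i=5: 0.5912·-1.1971 − 2.4154·-3.9405 = +8.8102 (running +82.0245)
  i=6: 2.4154·3.4011 − 4.4829·-1.1971 = +13.5814 (running +95.6060)
Area = |Σ|/2 = |95.6060|/2 = 47.8030

Area at t=0.621: 47.8030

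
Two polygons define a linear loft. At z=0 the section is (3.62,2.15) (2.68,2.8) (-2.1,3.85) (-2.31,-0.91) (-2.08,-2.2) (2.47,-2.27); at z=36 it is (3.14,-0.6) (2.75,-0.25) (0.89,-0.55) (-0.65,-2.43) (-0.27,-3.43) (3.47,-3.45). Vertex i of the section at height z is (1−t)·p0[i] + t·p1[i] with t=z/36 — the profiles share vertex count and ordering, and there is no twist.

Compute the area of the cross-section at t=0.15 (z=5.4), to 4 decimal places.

Cross-section at t=0.15: each vertex is (1-t)·p0[i] + t·p1[i].
  v1: (1-0.15)·(3.62,2.15) + 0.15·(3.14,-0.6) = (3.5480,1.7375)
  v2: (1-0.15)·(2.68,2.8) + 0.15·(2.75,-0.25) = (2.6905,2.3425)
  v3: (1-0.15)·(-2.1,3.85) + 0.15·(0.89,-0.55) = (-1.6515,3.1900)
  v4: (1-0.15)·(-2.31,-0.91) + 0.15·(-0.65,-2.43) = (-2.0610,-1.1380)
  v5: (1-0.15)·(-2.08,-2.2) + 0.15·(-0.27,-3.43) = (-1.8085,-2.3845)
  v6: (1-0.15)·(2.47,-2.27) + 0.15·(3.47,-3.45) = (2.6200,-2.4470)
Shoelace sum Σ(x_i·y_{i+1} − x_{i+1}·y_i):
  i=1: 3.5480·2.3425 − 2.6905·1.7375 = +3.6364 (running +3.6364)
  i=2: 2.6905·3.1900 − -1.6515·2.3425 = +12.4513 (running +16.0878)
  i=3: -1.6515·-1.1380 − -2.0610·3.1900 = +8.4540 (running +24.5418)
  i=4: -2.0610·-2.3845 − -1.8085·-1.1380 = +2.8564 (running +27.3982)
  i=5: -1.8085·-2.4470 − 2.6200·-2.3845 = +10.6728 (running +38.0709)
  i=6: 2.6200·1.7375 − 3.5480·-2.4470 = +13.2342 (running +51.3052)
Area = |Σ|/2 = |51.3052|/2 = 25.6526

Area at t=0.15: 25.6526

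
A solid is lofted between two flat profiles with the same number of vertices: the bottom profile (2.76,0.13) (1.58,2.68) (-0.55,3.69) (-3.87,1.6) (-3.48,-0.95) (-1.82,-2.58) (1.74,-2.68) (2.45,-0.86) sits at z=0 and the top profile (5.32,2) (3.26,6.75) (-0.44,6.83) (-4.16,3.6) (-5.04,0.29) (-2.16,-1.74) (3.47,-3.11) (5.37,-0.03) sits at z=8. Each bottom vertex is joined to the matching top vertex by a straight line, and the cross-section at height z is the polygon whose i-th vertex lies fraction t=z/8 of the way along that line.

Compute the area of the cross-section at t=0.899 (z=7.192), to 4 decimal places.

Cross-section at t=0.899: each vertex is (1-t)·p0[i] + t·p1[i].
  v1: (1-0.899)·(2.76,0.13) + 0.899·(5.32,2) = (5.0614,1.8111)
  v2: (1-0.899)·(1.58,2.68) + 0.899·(3.26,6.75) = (3.0903,6.3389)
  v3: (1-0.899)·(-0.55,3.69) + 0.899·(-0.44,6.83) = (-0.4511,6.5129)
  v4: (1-0.899)·(-3.87,1.6) + 0.899·(-4.16,3.6) = (-4.1307,3.3980)
  v5: (1-0.899)·(-3.48,-0.95) + 0.899·(-5.04,0.29) = (-4.8824,0.1648)
  v6: (1-0.899)·(-1.82,-2.58) + 0.899·(-2.16,-1.74) = (-2.1257,-1.8248)
  v7: (1-0.899)·(1.74,-2.68) + 0.899·(3.47,-3.11) = (3.2953,-3.0666)
  v8: (1-0.899)·(2.45,-0.86) + 0.899·(5.37,-0.03) = (5.0751,-0.1138)
Shoelace sum Σ(x_i·y_{i+1} − x_{i+1}·y_i):
  i=1: 5.0614·6.3389 − 3.0903·1.8111 = +26.4871 (running +26.4871)
  i=2: 3.0903·6.5129 − -0.4511·6.3389 = +22.9864 (running +49.4735)
  i=3: -0.4511·3.3980 − -4.1307·6.5129 = +25.3699 (running +74.8434)
  i=4: -4.1307·0.1648 − -4.8824·3.3980 = +15.9100 (running +90.7533)
  i=5: -4.8824·-1.8248 − -2.1257·0.1648 = +9.2599 (running +100.0132)
  i=6: -2.1257·-3.0666 − 3.2953·-1.8248 = +12.5318 (running +112.5451)
  i=7: 3.2953·-0.1138 − 5.0751·-3.0666 = +15.1880 (running +127.7330)
  i=8: 5.0751·1.8111 − 5.0614·-0.1138 = +9.7678 (running +137.5008)
Area = |Σ|/2 = |137.5008|/2 = 68.7504

Area at t=0.899: 68.7504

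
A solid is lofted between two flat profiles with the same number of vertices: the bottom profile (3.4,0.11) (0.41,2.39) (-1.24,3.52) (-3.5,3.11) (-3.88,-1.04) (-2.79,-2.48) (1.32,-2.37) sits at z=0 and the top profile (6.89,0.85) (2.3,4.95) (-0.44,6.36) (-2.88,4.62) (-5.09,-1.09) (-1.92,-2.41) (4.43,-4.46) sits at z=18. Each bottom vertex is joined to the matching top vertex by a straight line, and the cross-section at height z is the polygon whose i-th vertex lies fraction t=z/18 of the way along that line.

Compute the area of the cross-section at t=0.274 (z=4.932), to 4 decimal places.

Area at t=0.274: 41.7069

Cross-section at t=0.274: each vertex is (1-t)·p0[i] + t·p1[i].
  v1: (1-0.274)·(3.4,0.11) + 0.274·(6.89,0.85) = (4.3563,0.3128)
  v2: (1-0.274)·(0.41,2.39) + 0.274·(2.3,4.95) = (0.9279,3.0914)
  v3: (1-0.274)·(-1.24,3.52) + 0.274·(-0.44,6.36) = (-1.0208,4.2982)
  v4: (1-0.274)·(-3.5,3.11) + 0.274·(-2.88,4.62) = (-3.3301,3.5237)
  v5: (1-0.274)·(-3.88,-1.04) + 0.274·(-5.09,-1.09) = (-4.2115,-1.0537)
  v6: (1-0.274)·(-2.79,-2.48) + 0.274·(-1.92,-2.41) = (-2.5516,-2.4608)
  v7: (1-0.274)·(1.32,-2.37) + 0.274·(4.43,-4.46) = (2.1721,-2.9427)
Shoelace sum Σ(x_i·y_{i+1} − x_{i+1}·y_i):
  i=1: 4.3563·3.0914 − 0.9279·0.3128 = +13.1769 (running +13.1769)
  i=2: 0.9279·4.2982 − -1.0208·3.0914 = +7.1438 (running +20.3208)
  i=3: -1.0208·3.5237 − -3.3301·4.2982 = +10.7164 (running +31.0371)
  i=4: -3.3301·-1.0537 − -4.2115·3.5237 = +18.3493 (running +49.3864)
  i=5: -4.2115·-2.4608 − -2.5516·-1.0537 = +7.6752 (running +57.0616)
  i=6: -2.5516·-2.9427 − 2.1721·-2.4608 = +12.8538 (running +69.9154)
  i=7: 2.1721·0.3128 − 4.3563·-2.9427 = +13.4984 (running +83.4138)
Area = |Σ|/2 = |83.4138|/2 = 41.7069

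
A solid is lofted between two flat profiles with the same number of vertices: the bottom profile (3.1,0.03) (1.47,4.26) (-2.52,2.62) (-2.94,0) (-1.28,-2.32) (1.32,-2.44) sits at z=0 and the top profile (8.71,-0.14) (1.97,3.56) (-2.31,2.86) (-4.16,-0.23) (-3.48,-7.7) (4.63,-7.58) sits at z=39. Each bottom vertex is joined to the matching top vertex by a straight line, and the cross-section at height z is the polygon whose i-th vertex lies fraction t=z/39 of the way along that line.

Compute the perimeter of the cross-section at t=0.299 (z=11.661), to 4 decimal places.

Cross-section at t=0.299: each vertex is (1-t)·p0[i] + t·p1[i].
  v1: (1-0.299)·(3.1,0.03) + 0.299·(8.71,-0.14) = (4.7774,-0.0208)
  v2: (1-0.299)·(1.47,4.26) + 0.299·(1.97,3.56) = (1.6195,4.0507)
  v3: (1-0.299)·(-2.52,2.62) + 0.299·(-2.31,2.86) = (-2.4572,2.6918)
  v4: (1-0.299)·(-2.94,0) + 0.299·(-4.16,-0.23) = (-3.3048,-0.0688)
  v5: (1-0.299)·(-1.28,-2.32) + 0.299·(-3.48,-7.7) = (-1.9378,-3.9286)
  v6: (1-0.299)·(1.32,-2.44) + 0.299·(4.63,-7.58) = (2.3097,-3.9769)
Perimeter = Σ |v_{i+1} − v_i|:
  edge 1→2: √(-3.1579² + 4.0715²) = 5.1526 (running 5.1526)
  edge 2→3: √(-4.0767² + -1.3589²) = 4.2972 (running 9.4499)
  edge 3→4: √(-0.8476² + -2.7605²) = 2.8877 (running 12.3376)
  edge 4→5: √(1.3670² + -3.8598²) = 4.0948 (running 16.4324)
  edge 5→6: √(4.2475² + -0.0482²) = 4.2478 (running 20.6801)
  edge 6→1: √(2.4677² + 3.9560²) = 4.6626 (running 25.3427)
Perimeter = 25.3427

Perimeter at t=0.299: 25.3427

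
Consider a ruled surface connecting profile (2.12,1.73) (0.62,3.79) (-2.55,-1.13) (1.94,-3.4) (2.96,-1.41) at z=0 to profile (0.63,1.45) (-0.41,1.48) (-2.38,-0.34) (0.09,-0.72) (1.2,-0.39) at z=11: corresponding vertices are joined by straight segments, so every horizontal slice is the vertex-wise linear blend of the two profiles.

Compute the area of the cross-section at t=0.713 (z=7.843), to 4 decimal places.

Cross-section at t=0.713: each vertex is (1-t)·p0[i] + t·p1[i].
  v1: (1-0.713)·(2.12,1.73) + 0.713·(0.63,1.45) = (1.0576,1.5304)
  v2: (1-0.713)·(0.62,3.79) + 0.713·(-0.41,1.48) = (-0.1144,2.1430)
  v3: (1-0.713)·(-2.55,-1.13) + 0.713·(-2.38,-0.34) = (-2.4288,-0.5667)
  v4: (1-0.713)·(1.94,-3.4) + 0.713·(0.09,-0.72) = (0.6210,-1.4892)
  v5: (1-0.713)·(2.96,-1.41) + 0.713·(1.2,-0.39) = (1.7051,-0.6827)
Shoelace sum Σ(x_i·y_{i+1} − x_{i+1}·y_i):
  i=1: 1.0576·2.1430 − -0.1144·1.5304 = +2.4415 (running +2.4415)
  i=2: -0.1144·-0.5667 − -2.4288·2.1430 = +5.2697 (running +7.7112)
  i=3: -2.4288·-1.4892 − 0.6210·-0.5667 = +3.9688 (running +11.6799)
  i=4: 0.6210·-0.6827 − 1.7051·-1.4892 = +2.1152 (running +13.7952)
  i=5: 1.7051·1.5304 − 1.0576·-0.6827 = +3.3315 (running +17.1267)
Area = |Σ|/2 = |17.1267|/2 = 8.5634

Area at t=0.713: 8.5634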